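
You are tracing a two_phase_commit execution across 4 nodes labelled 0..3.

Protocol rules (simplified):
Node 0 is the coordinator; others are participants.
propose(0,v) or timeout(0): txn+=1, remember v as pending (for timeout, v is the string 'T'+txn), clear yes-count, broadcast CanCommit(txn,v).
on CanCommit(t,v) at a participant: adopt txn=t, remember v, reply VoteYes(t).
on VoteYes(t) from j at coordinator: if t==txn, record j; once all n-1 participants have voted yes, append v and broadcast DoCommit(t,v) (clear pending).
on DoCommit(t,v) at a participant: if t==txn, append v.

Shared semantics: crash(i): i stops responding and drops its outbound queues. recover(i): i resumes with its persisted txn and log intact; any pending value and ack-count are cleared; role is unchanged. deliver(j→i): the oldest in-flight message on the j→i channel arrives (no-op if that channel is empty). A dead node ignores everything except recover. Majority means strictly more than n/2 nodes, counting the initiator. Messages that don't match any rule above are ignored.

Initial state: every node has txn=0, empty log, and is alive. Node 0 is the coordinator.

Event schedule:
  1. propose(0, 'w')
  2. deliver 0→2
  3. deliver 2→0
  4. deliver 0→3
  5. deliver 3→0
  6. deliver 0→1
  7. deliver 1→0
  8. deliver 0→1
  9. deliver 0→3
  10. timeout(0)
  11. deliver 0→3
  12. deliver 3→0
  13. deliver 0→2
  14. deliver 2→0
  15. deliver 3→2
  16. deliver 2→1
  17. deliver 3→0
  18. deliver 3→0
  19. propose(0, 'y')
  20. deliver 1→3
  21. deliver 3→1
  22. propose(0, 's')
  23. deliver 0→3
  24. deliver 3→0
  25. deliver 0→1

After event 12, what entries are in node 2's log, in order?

empty

e1 propose(0,'w'): 0[coor,t=1,-]
e2 deliver 0→2: 2[part,t=1,-]
e3 deliver 2→0: ·
e4 deliver 0→3: 3[part,t=1,-]
e5 deliver 3→0: ·
e6 deliver 0→1: 1[part,t=1,-]
e7 deliver 1→0: 0[coor,t=1,w]
e8 deliver 0→1: 1[part,t=1,w]
e9 deliver 0→3: 3[part,t=1,w]
e10 timeout(0): 0[coor,t=2,w]
e11 deliver 0→3: 3[part,t=2,w]
e12 deliver 3→0: ·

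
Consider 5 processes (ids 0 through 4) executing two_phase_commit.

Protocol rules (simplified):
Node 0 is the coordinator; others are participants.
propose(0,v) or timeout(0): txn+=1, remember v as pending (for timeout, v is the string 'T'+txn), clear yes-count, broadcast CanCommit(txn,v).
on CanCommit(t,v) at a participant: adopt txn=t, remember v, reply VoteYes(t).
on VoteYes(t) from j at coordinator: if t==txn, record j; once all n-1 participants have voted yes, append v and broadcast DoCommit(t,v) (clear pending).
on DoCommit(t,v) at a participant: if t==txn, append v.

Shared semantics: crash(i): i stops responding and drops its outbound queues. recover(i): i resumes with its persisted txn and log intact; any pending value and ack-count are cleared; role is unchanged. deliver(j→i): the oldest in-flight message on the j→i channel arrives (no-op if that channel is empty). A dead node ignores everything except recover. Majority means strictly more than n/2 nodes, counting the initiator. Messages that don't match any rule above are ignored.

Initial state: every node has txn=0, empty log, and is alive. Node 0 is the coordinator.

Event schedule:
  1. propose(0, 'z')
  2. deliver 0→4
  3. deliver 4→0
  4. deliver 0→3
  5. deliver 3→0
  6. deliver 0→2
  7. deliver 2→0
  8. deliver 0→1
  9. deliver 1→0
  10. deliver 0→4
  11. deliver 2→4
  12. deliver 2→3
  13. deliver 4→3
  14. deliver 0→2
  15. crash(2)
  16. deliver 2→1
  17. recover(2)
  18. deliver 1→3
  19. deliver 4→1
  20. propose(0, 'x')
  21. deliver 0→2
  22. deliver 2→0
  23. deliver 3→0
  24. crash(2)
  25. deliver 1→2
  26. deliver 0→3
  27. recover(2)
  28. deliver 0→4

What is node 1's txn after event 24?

after 1 — propose(0,'z'): n0:coor/t1/[-]
after 2 — deliver 0→4: n4:part/t1/[-]
after 3 — deliver 4→0: ·
after 4 — deliver 0→3: n3:part/t1/[-]
after 5 — deliver 3→0: ·
after 6 — deliver 0→2: n2:part/t1/[-]
after 7 — deliver 2→0: ·
after 8 — deliver 0→1: n1:part/t1/[-]
after 9 — deliver 1→0: n0:coor/t1/[z]
after 10 — deliver 0→4: n4:part/t1/[z]
after 11 — deliver 2→4: ·
after 12 — deliver 2→3: ·
after 13 — deliver 4→3: ·
after 14 — deliver 0→2: n2:part/t1/[z]
after 15 — crash(2): n2:✗part/t1/[z]
after 16 — deliver 2→1: ·
after 17 — recover(2): n2:part/t1/[z]
after 18 — deliver 1→3: ·
after 19 — deliver 4→1: ·
after 20 — propose(0,'x'): n0:coor/t2/[z]
after 21 — deliver 0→2: n2:part/t2/[z]
after 22 — deliver 2→0: ·
after 23 — deliver 3→0: ·
after 24 — crash(2): n2:✗part/t2/[z]

1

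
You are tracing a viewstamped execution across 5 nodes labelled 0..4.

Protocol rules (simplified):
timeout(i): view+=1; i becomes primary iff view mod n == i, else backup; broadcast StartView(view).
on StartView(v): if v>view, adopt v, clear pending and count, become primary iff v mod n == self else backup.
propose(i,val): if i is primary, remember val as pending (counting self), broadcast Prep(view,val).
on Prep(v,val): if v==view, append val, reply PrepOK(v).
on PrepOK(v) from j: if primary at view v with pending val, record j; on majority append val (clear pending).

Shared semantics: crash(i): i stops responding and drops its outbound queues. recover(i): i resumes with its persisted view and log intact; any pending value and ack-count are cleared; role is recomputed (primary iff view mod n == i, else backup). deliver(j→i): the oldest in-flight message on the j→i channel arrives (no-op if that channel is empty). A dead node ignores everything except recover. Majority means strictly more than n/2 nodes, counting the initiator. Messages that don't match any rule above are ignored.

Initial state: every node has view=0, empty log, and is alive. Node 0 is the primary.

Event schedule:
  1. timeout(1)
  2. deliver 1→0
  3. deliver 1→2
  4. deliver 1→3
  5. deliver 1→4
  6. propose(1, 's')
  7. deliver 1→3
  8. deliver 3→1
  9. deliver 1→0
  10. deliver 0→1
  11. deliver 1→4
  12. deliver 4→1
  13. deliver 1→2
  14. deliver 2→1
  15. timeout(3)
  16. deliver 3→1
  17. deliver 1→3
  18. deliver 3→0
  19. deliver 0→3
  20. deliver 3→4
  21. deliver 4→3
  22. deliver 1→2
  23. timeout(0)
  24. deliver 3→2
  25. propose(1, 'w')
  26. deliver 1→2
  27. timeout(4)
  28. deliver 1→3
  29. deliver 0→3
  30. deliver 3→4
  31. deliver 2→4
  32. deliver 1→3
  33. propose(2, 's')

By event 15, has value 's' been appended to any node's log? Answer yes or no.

e1 timeout(1): 1[prim,v=1,-]
e2 deliver 1→0: 0[back,v=1,-]
e3 deliver 1→2: 2[back,v=1,-]
e4 deliver 1→3: 3[back,v=1,-]
e5 deliver 1→4: 4[back,v=1,-]
e6 propose(1,'s'): ·
e7 deliver 1→3: 3[back,v=1,s]
e8 deliver 3→1: ·
e9 deliver 1→0: 0[back,v=1,s]
e10 deliver 0→1: 1[prim,v=1,s]
e11 deliver 1→4: 4[back,v=1,s]
e12 deliver 4→1: ·
e13 deliver 1→2: 2[back,v=1,s]
e14 deliver 2→1: ·
e15 timeout(3): 3[back,v=2,s]

yes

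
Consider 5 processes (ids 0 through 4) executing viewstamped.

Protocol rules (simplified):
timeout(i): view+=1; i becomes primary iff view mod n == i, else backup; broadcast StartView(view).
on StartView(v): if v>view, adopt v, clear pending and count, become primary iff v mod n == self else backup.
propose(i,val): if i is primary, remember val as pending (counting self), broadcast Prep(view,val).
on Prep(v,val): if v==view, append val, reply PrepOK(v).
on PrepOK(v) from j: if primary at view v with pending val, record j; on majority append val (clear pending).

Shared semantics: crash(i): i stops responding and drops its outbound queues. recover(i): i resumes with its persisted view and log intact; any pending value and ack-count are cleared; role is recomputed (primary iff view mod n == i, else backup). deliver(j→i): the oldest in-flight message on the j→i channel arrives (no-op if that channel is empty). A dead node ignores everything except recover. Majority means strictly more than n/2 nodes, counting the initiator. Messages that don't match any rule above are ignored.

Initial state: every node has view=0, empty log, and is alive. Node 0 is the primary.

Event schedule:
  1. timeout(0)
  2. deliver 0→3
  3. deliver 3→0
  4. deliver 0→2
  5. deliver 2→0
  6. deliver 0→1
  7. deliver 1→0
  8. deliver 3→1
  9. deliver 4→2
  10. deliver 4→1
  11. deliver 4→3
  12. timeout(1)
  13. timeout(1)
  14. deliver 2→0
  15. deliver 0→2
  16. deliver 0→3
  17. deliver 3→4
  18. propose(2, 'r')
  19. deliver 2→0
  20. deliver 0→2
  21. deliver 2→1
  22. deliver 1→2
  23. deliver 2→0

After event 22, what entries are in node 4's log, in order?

empty

e1 timeout(0): 0[back,v=1,-]
e2 deliver 0→3: 3[back,v=1,-]
e3 deliver 3→0: ·
e4 deliver 0→2: 2[back,v=1,-]
e5 deliver 2→0: ·
e6 deliver 0→1: 1[prim,v=1,-]
e7 deliver 1→0: ·
e8 deliver 3→1: ·
e9 deliver 4→2: ·
e10 deliver 4→1: ·
e11 deliver 4→3: ·
e12 timeout(1): 1[back,v=2,-]
e13 timeout(1): 1[back,v=3,-]
e14 deliver 2→0: ·
e15 deliver 0→2: ·
e16 deliver 0→3: ·
e17 deliver 3→4: ·
e18 propose(2,'r'): ·
e19 deliver 2→0: ·
e20 deliver 0→2: ·
e21 deliver 2→1: ·
e22 deliver 1→2: 2[prim,v=2,-]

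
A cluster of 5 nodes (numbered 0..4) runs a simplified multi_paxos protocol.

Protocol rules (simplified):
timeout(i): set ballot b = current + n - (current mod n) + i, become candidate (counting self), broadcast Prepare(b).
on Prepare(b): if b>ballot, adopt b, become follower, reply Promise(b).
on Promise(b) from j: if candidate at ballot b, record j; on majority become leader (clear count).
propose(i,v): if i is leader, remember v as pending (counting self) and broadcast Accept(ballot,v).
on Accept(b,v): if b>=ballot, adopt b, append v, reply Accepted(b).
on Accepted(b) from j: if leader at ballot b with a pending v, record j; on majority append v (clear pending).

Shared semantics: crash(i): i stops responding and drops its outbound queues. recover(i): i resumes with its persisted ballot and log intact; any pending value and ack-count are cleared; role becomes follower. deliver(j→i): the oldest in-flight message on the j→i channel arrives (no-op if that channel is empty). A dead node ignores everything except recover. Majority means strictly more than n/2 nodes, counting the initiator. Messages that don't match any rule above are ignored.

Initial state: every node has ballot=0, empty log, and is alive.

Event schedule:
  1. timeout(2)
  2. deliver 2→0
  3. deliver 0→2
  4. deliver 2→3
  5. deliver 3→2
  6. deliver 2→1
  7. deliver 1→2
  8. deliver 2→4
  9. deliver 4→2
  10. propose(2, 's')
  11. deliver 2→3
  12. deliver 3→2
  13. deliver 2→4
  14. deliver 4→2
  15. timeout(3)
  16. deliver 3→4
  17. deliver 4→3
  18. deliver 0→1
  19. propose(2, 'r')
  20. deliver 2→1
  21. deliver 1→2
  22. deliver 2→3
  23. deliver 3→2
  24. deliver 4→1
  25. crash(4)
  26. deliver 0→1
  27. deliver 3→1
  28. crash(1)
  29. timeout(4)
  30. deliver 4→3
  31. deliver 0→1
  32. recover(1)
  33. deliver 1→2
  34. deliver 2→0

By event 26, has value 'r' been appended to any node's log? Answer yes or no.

[1] timeout(2) → N2(cand b7 [-])
[2] deliver 2→0 → N0(foll b7 [-])
[3] deliver 0→2 → ∅
[4] deliver 2→3 → N3(foll b7 [-])
[5] deliver 3→2 → N2(lead b7 [-])
[6] deliver 2→1 → N1(foll b7 [-])
[7] deliver 1→2 → ∅
[8] deliver 2→4 → N4(foll b7 [-])
[9] deliver 4→2 → ∅
[10] propose(2,'s') → ∅
[11] deliver 2→3 → N3(foll b7 [s])
[12] deliver 3→2 → ∅
[13] deliver 2→4 → N4(foll b7 [s])
[14] deliver 4→2 → N2(lead b7 [s])
[15] timeout(3) → N3(cand b13 [s])
[16] deliver 3→4 → N4(foll b13 [s])
[17] deliver 4→3 → ∅
[18] deliver 0→1 → ∅
[19] propose(2,'r') → ∅
[20] deliver 2→1 → N1(foll b7 [s])
[21] deliver 1→2 → ∅
[22] deliver 2→3 → ∅
[23] deliver 3→2 → N2(foll b13 [s])
[24] deliver 4→1 → ∅
[25] crash(4) → N4(✗foll b13 [s])
[26] deliver 0→1 → ∅

no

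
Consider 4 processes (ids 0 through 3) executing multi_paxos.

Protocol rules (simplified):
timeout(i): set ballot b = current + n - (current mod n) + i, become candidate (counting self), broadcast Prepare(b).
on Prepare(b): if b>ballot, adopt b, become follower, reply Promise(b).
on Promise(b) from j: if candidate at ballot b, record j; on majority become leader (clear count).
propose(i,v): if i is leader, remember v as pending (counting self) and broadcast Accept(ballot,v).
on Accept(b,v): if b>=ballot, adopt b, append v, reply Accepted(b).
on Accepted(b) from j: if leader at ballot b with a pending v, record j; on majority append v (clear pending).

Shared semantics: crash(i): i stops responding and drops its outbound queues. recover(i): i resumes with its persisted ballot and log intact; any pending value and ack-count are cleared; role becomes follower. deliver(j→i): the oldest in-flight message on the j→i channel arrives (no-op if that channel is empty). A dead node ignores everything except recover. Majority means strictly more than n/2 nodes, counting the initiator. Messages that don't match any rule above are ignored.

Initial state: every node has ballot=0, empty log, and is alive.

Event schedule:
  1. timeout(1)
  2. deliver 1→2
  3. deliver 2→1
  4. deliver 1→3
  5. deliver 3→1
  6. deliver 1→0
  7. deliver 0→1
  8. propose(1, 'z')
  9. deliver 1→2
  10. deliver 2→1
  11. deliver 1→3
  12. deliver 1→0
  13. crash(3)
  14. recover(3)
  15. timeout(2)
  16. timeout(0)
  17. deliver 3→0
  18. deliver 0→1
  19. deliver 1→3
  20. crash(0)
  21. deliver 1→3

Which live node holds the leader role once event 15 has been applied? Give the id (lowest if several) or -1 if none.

1

1. timeout(1):  <1:cand b5 ->
2. deliver 1→2:  <2:foll b5 ->
3. deliver 2→1:  nop
4. deliver 1→3:  <3:foll b5 ->
5. deliver 3→1:  <1:lead b5 ->
6. deliver 1→0:  <0:foll b5 ->
7. deliver 0→1:  nop
8. propose(1,'z'):  nop
9. deliver 1→2:  <2:foll b5 z>
10. deliver 2→1:  nop
11. deliver 1→3:  <3:foll b5 z>
12. deliver 1→0:  <0:foll b5 z>
13. crash(3):  <3:✗foll b5 z>
14. recover(3):  <3:foll b5 z>
15. timeout(2):  <2:cand b10 z>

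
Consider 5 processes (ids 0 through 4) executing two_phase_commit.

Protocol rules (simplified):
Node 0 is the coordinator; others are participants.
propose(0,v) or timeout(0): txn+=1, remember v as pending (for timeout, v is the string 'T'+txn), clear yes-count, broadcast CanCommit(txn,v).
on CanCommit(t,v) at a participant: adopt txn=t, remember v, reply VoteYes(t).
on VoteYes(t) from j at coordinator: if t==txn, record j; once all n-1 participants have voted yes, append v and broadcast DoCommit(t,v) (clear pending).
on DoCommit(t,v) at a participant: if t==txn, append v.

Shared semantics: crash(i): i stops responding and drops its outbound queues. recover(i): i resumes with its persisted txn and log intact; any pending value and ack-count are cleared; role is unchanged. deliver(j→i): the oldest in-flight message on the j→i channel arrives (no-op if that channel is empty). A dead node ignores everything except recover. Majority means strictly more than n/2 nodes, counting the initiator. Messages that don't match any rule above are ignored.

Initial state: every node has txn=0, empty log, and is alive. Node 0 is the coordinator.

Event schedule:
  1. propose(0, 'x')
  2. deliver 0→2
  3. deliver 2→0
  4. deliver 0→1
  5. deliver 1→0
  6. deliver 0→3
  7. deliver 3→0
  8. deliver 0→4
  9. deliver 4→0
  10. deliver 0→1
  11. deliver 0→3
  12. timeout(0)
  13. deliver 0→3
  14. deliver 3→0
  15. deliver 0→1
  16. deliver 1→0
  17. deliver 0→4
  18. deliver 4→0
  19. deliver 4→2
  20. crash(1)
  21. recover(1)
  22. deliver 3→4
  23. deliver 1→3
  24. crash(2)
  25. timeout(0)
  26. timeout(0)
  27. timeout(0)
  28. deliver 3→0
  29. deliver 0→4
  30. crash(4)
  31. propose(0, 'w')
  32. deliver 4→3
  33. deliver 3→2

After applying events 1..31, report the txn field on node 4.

after 1 — propose(0,'x'): n0:coor/t1/[-]
after 2 — deliver 0→2: n2:part/t1/[-]
after 3 — deliver 2→0: ·
after 4 — deliver 0→1: n1:part/t1/[-]
after 5 — deliver 1→0: ·
after 6 — deliver 0→3: n3:part/t1/[-]
after 7 — deliver 3→0: ·
after 8 — deliver 0→4: n4:part/t1/[-]
after 9 — deliver 4→0: n0:coor/t1/[x]
after 10 — deliver 0→1: n1:part/t1/[x]
after 11 — deliver 0→3: n3:part/t1/[x]
after 12 — timeout(0): n0:coor/t2/[x]
after 13 — deliver 0→3: n3:part/t2/[x]
after 14 — deliver 3→0: ·
after 15 — deliver 0→1: n1:part/t2/[x]
after 16 — deliver 1→0: ·
after 17 — deliver 0→4: n4:part/t1/[x]
after 18 — deliver 4→0: ·
after 19 — deliver 4→2: ·
after 20 — crash(1): n1:✗part/t2/[x]
after 21 — recover(1): n1:part/t2/[x]
after 22 — deliver 3→4: ·
after 23 — deliver 1→3: ·
after 24 — crash(2): n2:✗part/t1/[-]
after 25 — timeout(0): n0:coor/t3/[x]
after 26 — timeout(0): n0:coor/t4/[x]
after 27 — timeout(0): n0:coor/t5/[x]
after 28 — deliver 3→0: ·
after 29 — deliver 0→4: n4:part/t2/[x]
after 30 — crash(4): n4:✗part/t2/[x]
after 31 — propose(0,'w'): n0:coor/t6/[x]

2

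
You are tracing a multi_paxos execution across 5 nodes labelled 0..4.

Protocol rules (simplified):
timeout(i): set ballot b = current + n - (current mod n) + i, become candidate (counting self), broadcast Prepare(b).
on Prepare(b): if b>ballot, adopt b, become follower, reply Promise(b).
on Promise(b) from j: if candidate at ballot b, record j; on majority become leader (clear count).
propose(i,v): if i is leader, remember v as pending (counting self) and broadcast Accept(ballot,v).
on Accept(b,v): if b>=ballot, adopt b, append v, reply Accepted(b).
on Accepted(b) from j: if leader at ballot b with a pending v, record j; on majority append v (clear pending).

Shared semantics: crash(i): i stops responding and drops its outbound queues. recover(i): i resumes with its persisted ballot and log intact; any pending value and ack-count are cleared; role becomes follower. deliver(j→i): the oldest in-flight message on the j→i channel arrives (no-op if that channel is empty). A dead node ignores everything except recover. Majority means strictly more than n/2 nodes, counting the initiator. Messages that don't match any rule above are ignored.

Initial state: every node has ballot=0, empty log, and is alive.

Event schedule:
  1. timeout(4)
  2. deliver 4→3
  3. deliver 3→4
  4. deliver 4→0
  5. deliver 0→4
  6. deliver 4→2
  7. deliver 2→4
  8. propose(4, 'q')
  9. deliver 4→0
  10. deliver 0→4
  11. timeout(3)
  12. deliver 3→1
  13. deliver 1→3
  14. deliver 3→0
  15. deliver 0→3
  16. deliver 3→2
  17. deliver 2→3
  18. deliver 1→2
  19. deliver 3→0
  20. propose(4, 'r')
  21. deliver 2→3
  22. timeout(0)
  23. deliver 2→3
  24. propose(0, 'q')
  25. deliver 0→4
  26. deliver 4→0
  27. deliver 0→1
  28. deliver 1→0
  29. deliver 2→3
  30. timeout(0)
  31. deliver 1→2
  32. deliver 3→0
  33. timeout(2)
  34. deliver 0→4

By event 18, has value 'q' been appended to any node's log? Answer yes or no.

step 1 timeout(4): 4={cand,b=9,log=-}
step 2 deliver 4→3: 3={foll,b=9,log=-}
step 3 deliver 3→4: —
step 4 deliver 4→0: 0={foll,b=9,log=-}
step 5 deliver 0→4: 4={lead,b=9,log=-}
step 6 deliver 4→2: 2={foll,b=9,log=-}
step 7 deliver 2→4: —
step 8 propose(4,'q'): —
step 9 deliver 4→0: 0={foll,b=9,log=q}
step 10 deliver 0→4: —
step 11 timeout(3): 3={cand,b=13,log=-}
step 12 deliver 3→1: 1={foll,b=13,log=-}
step 13 deliver 1→3: —
step 14 deliver 3→0: 0={foll,b=13,log=q}
step 15 deliver 0→3: 3={lead,b=13,log=-}
step 16 deliver 3→2: 2={foll,b=13,log=-}
step 17 deliver 2→3: —
step 18 deliver 1→2: —

yes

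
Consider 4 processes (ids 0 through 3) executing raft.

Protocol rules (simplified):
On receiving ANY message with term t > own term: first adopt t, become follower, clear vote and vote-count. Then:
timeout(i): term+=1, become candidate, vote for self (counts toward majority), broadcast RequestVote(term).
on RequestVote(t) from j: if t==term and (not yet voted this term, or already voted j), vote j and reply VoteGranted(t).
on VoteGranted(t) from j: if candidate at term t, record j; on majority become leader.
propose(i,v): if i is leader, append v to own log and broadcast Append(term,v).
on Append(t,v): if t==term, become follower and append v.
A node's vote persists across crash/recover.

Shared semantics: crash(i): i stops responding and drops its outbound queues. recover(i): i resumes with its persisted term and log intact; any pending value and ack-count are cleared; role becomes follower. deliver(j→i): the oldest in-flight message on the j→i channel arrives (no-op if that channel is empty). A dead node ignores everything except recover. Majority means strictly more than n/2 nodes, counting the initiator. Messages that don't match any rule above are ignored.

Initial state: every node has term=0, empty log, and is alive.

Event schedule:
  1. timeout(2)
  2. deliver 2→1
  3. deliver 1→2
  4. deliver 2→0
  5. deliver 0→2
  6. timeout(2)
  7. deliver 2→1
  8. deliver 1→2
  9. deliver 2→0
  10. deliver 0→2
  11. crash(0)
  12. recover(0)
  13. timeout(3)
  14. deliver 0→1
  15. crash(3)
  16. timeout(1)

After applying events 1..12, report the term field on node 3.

0

step 1 timeout(2): 2={cand,t=1,log=-}
step 2 deliver 2→1: 1={foll,t=1,log=-}
step 3 deliver 1→2: —
step 4 deliver 2→0: 0={foll,t=1,log=-}
step 5 deliver 0→2: 2={lead,t=1,log=-}
step 6 timeout(2): 2={cand,t=2,log=-}
step 7 deliver 2→1: 1={foll,t=2,log=-}
step 8 deliver 1→2: —
step 9 deliver 2→0: 0={foll,t=2,log=-}
step 10 deliver 0→2: 2={lead,t=2,log=-}
step 11 crash(0): 0={✗foll,t=2,log=-}
step 12 recover(0): 0={foll,t=2,log=-}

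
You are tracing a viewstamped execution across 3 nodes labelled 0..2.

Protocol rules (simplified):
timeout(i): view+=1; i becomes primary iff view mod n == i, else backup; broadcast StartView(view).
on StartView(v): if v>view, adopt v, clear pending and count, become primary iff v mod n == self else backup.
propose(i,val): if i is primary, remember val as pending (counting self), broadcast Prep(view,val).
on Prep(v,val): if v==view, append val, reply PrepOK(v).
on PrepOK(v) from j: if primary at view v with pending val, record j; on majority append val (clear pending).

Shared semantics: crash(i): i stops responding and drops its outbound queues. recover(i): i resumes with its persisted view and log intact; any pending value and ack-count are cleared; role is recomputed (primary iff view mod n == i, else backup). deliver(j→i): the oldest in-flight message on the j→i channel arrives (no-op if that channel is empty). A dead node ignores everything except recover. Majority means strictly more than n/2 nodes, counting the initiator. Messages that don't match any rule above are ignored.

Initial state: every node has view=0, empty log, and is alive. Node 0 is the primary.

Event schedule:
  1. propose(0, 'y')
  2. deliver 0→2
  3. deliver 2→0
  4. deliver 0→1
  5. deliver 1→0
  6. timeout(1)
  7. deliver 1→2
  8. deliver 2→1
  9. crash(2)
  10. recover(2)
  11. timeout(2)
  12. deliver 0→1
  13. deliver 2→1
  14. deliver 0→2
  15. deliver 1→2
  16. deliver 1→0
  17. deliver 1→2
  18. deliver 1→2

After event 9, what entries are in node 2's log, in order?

1. propose(0,'y'):  nop
2. deliver 0→2:  <2:back v0 y>
3. deliver 2→0:  <0:prim v0 y>
4. deliver 0→1:  <1:back v0 y>
5. deliver 1→0:  nop
6. timeout(1):  <1:prim v1 y>
7. deliver 1→2:  <2:back v1 y>
8. deliver 2→1:  nop
9. crash(2):  <2:✗back v1 y>

y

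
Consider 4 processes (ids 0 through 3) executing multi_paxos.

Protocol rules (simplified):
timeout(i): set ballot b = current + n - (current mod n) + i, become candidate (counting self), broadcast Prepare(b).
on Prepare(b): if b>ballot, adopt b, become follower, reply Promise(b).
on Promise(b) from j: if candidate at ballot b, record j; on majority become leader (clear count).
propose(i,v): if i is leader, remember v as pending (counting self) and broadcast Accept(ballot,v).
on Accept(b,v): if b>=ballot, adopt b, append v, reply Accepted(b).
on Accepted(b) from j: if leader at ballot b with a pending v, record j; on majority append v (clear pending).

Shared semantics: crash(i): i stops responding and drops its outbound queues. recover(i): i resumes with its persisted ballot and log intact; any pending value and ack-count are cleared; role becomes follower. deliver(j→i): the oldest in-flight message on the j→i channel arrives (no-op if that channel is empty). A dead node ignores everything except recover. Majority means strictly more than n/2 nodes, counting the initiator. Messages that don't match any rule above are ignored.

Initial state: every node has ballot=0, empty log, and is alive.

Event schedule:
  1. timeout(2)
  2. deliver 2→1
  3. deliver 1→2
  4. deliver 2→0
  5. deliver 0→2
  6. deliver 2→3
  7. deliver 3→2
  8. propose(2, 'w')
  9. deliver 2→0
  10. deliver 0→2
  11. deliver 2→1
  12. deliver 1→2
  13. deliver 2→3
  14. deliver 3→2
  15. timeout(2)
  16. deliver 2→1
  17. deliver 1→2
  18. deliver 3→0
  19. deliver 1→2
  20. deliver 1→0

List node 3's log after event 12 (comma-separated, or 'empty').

after 1 — timeout(2): n2:cand/b6/[-]
after 2 — deliver 2→1: n1:foll/b6/[-]
after 3 — deliver 1→2: ·
after 4 — deliver 2→0: n0:foll/b6/[-]
after 5 — deliver 0→2: n2:lead/b6/[-]
after 6 — deliver 2→3: n3:foll/b6/[-]
after 7 — deliver 3→2: ·
after 8 — propose(2,'w'): ·
after 9 — deliver 2→0: n0:foll/b6/[w]
after 10 — deliver 0→2: ·
after 11 — deliver 2→1: n1:foll/b6/[w]
after 12 — deliver 1→2: n2:lead/b6/[w]

empty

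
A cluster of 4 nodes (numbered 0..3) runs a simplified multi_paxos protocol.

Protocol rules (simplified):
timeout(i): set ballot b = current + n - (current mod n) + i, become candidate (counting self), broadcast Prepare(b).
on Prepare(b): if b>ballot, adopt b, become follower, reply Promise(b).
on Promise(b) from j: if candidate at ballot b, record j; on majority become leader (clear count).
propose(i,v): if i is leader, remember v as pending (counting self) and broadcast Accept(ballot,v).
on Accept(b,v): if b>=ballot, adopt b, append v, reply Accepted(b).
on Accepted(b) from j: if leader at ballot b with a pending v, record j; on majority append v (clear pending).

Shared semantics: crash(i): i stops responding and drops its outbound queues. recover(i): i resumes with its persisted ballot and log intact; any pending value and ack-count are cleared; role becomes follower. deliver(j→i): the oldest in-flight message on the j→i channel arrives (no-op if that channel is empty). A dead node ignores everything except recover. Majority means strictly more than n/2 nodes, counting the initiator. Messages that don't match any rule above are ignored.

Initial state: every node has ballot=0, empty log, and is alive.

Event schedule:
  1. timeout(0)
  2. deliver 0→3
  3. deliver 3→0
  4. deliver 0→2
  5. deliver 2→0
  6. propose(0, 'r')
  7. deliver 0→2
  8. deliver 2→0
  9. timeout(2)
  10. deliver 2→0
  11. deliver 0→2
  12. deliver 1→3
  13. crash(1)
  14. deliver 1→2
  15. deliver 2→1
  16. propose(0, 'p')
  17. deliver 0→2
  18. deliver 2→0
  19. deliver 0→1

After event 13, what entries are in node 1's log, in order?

empty

1. timeout(0):  <0:cand b4 ->
2. deliver 0→3:  <3:foll b4 ->
3. deliver 3→0:  nop
4. deliver 0→2:  <2:foll b4 ->
5. deliver 2→0:  <0:lead b4 ->
6. propose(0,'r'):  nop
7. deliver 0→2:  <2:foll b4 r>
8. deliver 2→0:  nop
9. timeout(2):  <2:cand b10 r>
10. deliver 2→0:  <0:foll b10 ->
11. deliver 0→2:  nop
12. deliver 1→3:  nop
13. crash(1):  <1:✗foll b0 ->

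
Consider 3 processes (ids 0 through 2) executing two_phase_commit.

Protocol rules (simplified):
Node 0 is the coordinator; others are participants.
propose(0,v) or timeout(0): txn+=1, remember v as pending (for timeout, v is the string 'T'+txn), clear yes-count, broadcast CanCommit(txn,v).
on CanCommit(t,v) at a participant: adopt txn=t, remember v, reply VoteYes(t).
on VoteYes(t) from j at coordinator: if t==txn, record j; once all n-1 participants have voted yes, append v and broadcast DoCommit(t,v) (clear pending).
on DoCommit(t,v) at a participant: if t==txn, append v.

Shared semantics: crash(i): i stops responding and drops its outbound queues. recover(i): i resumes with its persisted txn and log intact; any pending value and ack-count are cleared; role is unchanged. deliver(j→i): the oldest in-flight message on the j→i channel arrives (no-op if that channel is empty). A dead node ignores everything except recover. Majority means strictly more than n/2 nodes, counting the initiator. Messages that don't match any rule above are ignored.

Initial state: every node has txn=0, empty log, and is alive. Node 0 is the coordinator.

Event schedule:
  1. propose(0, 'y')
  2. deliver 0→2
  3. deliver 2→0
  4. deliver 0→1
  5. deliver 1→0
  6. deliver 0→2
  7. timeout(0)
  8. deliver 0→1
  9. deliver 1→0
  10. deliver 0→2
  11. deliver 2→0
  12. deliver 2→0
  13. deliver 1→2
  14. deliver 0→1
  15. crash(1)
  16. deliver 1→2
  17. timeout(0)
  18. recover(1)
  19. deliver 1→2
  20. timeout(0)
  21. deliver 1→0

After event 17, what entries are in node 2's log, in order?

y

[1] propose(0,'y') → N0(coor t1 [-])
[2] deliver 0→2 → N2(part t1 [-])
[3] deliver 2→0 → ∅
[4] deliver 0→1 → N1(part t1 [-])
[5] deliver 1→0 → N0(coor t1 [y])
[6] deliver 0→2 → N2(part t1 [y])
[7] timeout(0) → N0(coor t2 [y])
[8] deliver 0→1 → N1(part t1 [y])
[9] deliver 1→0 → ∅
[10] deliver 0→2 → N2(part t2 [y])
[11] deliver 2→0 → ∅
[12] deliver 2→0 → ∅
[13] deliver 1→2 → ∅
[14] deliver 0→1 → N1(part t2 [y])
[15] crash(1) → N1(✗part t2 [y])
[16] deliver 1→2 → ∅
[17] timeout(0) → N0(coor t3 [y])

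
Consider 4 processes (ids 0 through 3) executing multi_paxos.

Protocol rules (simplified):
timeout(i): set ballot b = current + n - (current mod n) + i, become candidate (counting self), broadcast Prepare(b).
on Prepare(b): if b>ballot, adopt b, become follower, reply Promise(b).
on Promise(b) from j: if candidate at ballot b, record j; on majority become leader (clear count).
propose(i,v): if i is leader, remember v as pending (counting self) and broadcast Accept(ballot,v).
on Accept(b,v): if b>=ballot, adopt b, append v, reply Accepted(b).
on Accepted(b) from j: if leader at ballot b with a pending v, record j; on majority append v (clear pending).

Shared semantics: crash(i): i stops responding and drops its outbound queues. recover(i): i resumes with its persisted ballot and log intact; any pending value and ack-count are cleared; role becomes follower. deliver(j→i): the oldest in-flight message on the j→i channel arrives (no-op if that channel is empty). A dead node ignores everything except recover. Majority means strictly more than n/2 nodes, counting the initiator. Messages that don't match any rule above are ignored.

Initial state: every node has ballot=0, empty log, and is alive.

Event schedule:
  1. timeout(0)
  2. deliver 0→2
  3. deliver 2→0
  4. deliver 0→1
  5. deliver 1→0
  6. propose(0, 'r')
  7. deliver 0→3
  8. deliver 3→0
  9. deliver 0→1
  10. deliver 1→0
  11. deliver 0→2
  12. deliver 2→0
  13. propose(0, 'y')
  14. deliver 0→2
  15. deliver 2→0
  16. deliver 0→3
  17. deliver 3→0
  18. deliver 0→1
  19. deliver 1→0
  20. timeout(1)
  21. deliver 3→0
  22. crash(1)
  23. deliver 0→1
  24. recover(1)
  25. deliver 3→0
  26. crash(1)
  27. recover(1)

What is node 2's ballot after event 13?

1. timeout(0):  <0:cand b4 ->
2. deliver 0→2:  <2:foll b4 ->
3. deliver 2→0:  nop
4. deliver 0→1:  <1:foll b4 ->
5. deliver 1→0:  <0:lead b4 ->
6. propose(0,'r'):  nop
7. deliver 0→3:  <3:foll b4 ->
8. deliver 3→0:  nop
9. deliver 0→1:  <1:foll b4 r>
10. deliver 1→0:  nop
11. deliver 0→2:  <2:foll b4 r>
12. deliver 2→0:  <0:lead b4 r>
13. propose(0,'y'):  nop

4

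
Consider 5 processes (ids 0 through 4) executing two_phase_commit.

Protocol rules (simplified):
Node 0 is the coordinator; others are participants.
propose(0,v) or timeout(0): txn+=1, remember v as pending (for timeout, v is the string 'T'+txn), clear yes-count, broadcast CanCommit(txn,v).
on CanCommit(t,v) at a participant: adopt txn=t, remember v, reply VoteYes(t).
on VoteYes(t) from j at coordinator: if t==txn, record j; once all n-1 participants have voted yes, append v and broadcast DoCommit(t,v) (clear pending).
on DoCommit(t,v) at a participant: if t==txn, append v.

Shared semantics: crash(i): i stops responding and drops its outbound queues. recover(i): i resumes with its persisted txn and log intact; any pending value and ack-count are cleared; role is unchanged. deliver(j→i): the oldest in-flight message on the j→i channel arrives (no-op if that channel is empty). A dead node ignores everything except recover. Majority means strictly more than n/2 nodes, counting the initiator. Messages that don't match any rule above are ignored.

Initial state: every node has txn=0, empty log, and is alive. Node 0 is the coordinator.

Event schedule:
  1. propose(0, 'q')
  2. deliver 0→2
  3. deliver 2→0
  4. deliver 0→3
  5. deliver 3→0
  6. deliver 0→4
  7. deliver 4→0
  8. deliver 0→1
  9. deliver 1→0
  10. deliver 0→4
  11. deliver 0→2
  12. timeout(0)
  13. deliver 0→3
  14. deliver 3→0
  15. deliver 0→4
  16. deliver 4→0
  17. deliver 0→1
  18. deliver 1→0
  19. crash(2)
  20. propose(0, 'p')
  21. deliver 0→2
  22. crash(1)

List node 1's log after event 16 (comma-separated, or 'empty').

empty

e1 propose(0,'q'): 0[coor,t=1,-]
e2 deliver 0→2: 2[part,t=1,-]
e3 deliver 2→0: ·
e4 deliver 0→3: 3[part,t=1,-]
e5 deliver 3→0: ·
e6 deliver 0→4: 4[part,t=1,-]
e7 deliver 4→0: ·
e8 deliver 0→1: 1[part,t=1,-]
e9 deliver 1→0: 0[coor,t=1,q]
e10 deliver 0→4: 4[part,t=1,q]
e11 deliver 0→2: 2[part,t=1,q]
e12 timeout(0): 0[coor,t=2,q]
e13 deliver 0→3: 3[part,t=1,q]
e14 deliver 3→0: ·
e15 deliver 0→4: 4[part,t=2,q]
e16 deliver 4→0: ·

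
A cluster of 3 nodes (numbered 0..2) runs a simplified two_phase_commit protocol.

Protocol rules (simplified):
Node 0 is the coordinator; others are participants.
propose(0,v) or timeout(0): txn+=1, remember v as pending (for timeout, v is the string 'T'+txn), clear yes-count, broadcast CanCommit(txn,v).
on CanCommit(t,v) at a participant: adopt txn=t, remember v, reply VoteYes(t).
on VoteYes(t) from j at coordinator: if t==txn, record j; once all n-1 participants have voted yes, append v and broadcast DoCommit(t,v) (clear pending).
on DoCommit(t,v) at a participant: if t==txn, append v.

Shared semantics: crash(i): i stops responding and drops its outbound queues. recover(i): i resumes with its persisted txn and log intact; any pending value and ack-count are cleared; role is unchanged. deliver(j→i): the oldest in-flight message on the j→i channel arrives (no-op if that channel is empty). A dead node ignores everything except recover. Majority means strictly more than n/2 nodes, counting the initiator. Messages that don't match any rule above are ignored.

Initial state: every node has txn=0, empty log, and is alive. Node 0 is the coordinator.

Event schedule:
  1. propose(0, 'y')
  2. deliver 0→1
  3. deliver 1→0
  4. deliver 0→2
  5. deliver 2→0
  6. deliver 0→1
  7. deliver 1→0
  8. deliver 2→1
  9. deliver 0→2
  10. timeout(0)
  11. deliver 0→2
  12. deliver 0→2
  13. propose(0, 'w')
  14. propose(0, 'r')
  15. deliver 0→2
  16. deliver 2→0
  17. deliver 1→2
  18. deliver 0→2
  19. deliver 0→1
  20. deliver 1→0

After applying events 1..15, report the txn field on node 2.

3

e1 propose(0,'y'): 0[coor,t=1,-]
e2 deliver 0→1: 1[part,t=1,-]
e3 deliver 1→0: ·
e4 deliver 0→2: 2[part,t=1,-]
e5 deliver 2→0: 0[coor,t=1,y]
e6 deliver 0→1: 1[part,t=1,y]
e7 deliver 1→0: ·
e8 deliver 2→1: ·
e9 deliver 0→2: 2[part,t=1,y]
e10 timeout(0): 0[coor,t=2,y]
e11 deliver 0→2: 2[part,t=2,y]
e12 deliver 0→2: ·
e13 propose(0,'w'): 0[coor,t=3,y]
e14 propose(0,'r'): 0[coor,t=4,y]
e15 deliver 0→2: 2[part,t=3,y]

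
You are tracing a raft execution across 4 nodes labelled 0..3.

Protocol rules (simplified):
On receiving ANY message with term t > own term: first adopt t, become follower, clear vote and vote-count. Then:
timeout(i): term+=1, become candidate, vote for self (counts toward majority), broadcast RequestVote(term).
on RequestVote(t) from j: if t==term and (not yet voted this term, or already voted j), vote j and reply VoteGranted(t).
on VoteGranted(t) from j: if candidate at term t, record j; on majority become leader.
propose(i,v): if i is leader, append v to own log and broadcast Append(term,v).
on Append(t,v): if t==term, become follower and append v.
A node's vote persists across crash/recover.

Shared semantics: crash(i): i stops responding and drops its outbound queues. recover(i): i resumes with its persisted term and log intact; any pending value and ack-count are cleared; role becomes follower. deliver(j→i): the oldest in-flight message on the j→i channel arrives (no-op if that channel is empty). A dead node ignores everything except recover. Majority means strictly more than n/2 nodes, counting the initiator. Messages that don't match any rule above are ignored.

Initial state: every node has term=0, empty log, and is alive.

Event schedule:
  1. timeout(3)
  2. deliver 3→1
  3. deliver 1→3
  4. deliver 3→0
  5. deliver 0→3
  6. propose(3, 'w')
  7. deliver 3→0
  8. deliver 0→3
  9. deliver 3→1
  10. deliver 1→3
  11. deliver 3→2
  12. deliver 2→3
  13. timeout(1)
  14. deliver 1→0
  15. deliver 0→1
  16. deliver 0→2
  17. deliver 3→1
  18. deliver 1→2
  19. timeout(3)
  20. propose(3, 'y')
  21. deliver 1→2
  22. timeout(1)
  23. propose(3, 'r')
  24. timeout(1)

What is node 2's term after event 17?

1

step 1 timeout(3): 3={cand,t=1,log=-}
step 2 deliver 3→1: 1={foll,t=1,log=-}
step 3 deliver 1→3: —
step 4 deliver 3→0: 0={foll,t=1,log=-}
step 5 deliver 0→3: 3={lead,t=1,log=-}
step 6 propose(3,'w'): 3={lead,t=1,log=w}
step 7 deliver 3→0: 0={foll,t=1,log=w}
step 8 deliver 0→3: —
step 9 deliver 3→1: 1={foll,t=1,log=w}
step 10 deliver 1→3: —
step 11 deliver 3→2: 2={foll,t=1,log=-}
step 12 deliver 2→3: —
step 13 timeout(1): 1={cand,t=2,log=w}
step 14 deliver 1→0: 0={foll,t=2,log=w}
step 15 deliver 0→1: —
step 16 deliver 0→2: —
step 17 deliver 3→1: —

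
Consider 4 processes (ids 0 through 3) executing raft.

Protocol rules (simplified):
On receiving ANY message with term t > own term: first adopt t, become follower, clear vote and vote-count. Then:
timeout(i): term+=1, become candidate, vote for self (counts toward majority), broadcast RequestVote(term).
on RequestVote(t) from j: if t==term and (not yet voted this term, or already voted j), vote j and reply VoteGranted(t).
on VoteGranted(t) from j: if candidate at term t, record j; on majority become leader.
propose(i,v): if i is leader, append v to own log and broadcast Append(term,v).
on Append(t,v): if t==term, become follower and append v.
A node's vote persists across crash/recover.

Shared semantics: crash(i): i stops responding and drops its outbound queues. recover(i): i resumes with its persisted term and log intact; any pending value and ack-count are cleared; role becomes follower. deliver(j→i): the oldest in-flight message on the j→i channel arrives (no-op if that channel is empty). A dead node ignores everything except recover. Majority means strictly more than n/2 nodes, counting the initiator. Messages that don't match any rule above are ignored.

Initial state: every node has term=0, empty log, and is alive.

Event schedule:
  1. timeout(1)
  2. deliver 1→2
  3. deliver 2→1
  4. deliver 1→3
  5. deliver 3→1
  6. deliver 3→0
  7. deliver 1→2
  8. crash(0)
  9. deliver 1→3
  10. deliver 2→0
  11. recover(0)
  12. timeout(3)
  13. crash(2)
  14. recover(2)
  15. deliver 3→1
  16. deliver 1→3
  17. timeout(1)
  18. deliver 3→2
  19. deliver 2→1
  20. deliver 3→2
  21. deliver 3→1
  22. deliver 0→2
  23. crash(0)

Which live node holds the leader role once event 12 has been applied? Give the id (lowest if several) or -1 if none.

1. timeout(1):  <1:cand t1 ->
2. deliver 1→2:  <2:foll t1 ->
3. deliver 2→1:  nop
4. deliver 1→3:  <3:foll t1 ->
5. deliver 3→1:  <1:lead t1 ->
6. deliver 3→0:  nop
7. deliver 1→2:  nop
8. crash(0):  <0:✗foll t0 ->
9. deliver 1→3:  nop
10. deliver 2→0:  nop
11. recover(0):  <0:foll t0 ->
12. timeout(3):  <3:cand t2 ->

1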